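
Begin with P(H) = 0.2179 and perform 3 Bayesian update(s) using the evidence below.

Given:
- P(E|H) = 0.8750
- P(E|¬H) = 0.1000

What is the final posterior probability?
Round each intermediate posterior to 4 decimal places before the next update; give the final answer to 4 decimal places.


Sequential Bayesian updating:

Initial prior: P(H) = 0.2179

Update 1:
  P(E) = 0.8750 × 0.2179 + 0.1000 × 0.7821 = 0.19066250 + 0.07821000 = 0.26887250
  P(H|E) = 0.19066250 / 0.26887250 = 0.7091

Update 2:
  P(E) = 0.8750 × 0.7091 + 0.1000 × 0.2909 = 0.62046250 + 0.02909000 = 0.64955250
  P(H|E) = 0.62046250 / 0.64955250 = 0.9552

Update 3:
  P(E) = 0.8750 × 0.9552 + 0.1000 × 0.0448 = 0.83580000 + 0.00448000 = 0.84028000
  P(H|E) = 0.83580000 / 0.84028000 = 0.9947

Final posterior: 0.9947


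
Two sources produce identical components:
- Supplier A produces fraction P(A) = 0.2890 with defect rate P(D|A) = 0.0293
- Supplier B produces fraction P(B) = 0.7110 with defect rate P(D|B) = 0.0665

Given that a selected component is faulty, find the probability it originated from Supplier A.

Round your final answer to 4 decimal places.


Let A = from Supplier A, D = faulty

Given:
- P(A) = 0.2890, P(B) = 0.7110
- P(D|A) = 0.0293, P(D|B) = 0.0665

Step 1: Find P(D)
P(D) = P(D|A)P(A) + P(D|B)P(B)
     = 0.0293 × 0.2890 + 0.0665 × 0.7110
     = 0.00846770 + 0.04728150
     = 0.05574920

Step 2: Apply Bayes' theorem
P(A|D) = P(D|A)P(A) / P(D)
       = 0.00846770 / 0.05574920
       = 0.1519


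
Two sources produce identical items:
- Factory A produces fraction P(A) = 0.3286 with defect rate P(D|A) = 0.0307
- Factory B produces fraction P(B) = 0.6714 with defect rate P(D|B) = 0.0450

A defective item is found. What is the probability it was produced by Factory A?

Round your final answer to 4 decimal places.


Let A = from Factory A, D = defective

Given:
- P(A) = 0.3286, P(B) = 0.6714
- P(D|A) = 0.0307, P(D|B) = 0.0450

Step 1: Find P(D)
P(D) = P(D|A)P(A) + P(D|B)P(B)
     = 0.0307 × 0.3286 + 0.0450 × 0.6714
     = 0.01008802 + 0.03021300
     = 0.04030102

Step 2: Apply Bayes' theorem
P(A|D) = P(D|A)P(A) / P(D)
       = 0.01008802 / 0.04030102
       = 0.2503


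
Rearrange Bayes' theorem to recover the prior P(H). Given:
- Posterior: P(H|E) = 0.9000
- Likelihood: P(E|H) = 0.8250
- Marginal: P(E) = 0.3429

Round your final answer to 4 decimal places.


From Bayes' theorem: P(H|E) = P(E|H) × P(H) / P(E)

Rearranging for P(H):
P(H) = P(H|E) × P(E) / P(E|H)
     = 0.9000 × 0.3429 / 0.8250
     = 0.30861000 / 0.8250
     = 0.3741


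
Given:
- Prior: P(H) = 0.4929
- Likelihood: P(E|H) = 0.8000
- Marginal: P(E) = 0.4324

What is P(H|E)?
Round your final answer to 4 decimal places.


Using Bayes' theorem:

P(H|E) = P(E|H) × P(H) / P(E)
       = 0.8000 × 0.4929 / 0.4324
       = 0.39432000 / 0.4324
       = 0.9119

The evidence strengthens our belief in H.
Prior: 0.4929 → Posterior: 0.9119


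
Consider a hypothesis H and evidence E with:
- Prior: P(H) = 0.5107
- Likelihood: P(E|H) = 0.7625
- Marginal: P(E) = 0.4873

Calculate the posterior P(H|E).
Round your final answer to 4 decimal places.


Using Bayes' theorem:

P(H|E) = P(E|H) × P(H) / P(E)
       = 0.7625 × 0.5107 / 0.4873
       = 0.38940875 / 0.4873
       = 0.7991

The evidence strengthens our belief in H.
Prior: 0.5107 → Posterior: 0.7991


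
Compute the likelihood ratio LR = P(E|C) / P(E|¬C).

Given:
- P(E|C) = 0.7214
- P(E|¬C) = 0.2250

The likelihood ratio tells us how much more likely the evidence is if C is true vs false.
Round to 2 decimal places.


Likelihood Ratio (LR) = P(E|C) / P(E|¬C)

LR = 0.7214 / 0.2250
   = 3.21

The evidence is 3.21 times more likely if C is true than if C is false.
Since LR > 1, the evidence supports C over ¬C.


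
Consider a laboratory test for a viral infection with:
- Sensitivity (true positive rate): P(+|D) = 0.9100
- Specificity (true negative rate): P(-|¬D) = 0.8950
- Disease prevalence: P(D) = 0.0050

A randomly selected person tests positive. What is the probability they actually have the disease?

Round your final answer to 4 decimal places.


Let D = has disease, + = positive test

Given:
- P(D) = 0.0050 (prevalence)
- P(+|D) = 0.9100 (sensitivity)
- P(-|¬D) = 0.8950 (specificity)
- P(+|¬D) = 0.1050 (false positive rate = 1 - specificity)

Step 1: Find P(+)
P(+) = P(+|D)P(D) + P(+|¬D)P(¬D)
     = 0.9100 × 0.0050 + 0.1050 × 0.9950
     = 0.00455000 + 0.10447500
     = 0.10902500

Step 2: Apply Bayes' theorem for P(D|+)
P(D|+) = P(+|D)P(D) / P(+)
       = 0.00455000 / 0.10902500
       = 0.0417


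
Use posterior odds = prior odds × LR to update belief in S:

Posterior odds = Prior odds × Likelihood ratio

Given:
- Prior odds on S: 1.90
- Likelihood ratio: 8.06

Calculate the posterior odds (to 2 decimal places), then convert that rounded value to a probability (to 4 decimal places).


Step 1: Calculate posterior odds
Posterior odds = Prior odds × LR
               = 1.90 × 8.06
               = 15.31

Step 2: Convert to probability
P(S|E) = Posterior odds / (1 + Posterior odds)
       = 15.31 / (1 + 15.31)
       = 15.31 / 16.31
       = 0.9387

The evidence increased P(S) from 0.6552 to 0.9387.


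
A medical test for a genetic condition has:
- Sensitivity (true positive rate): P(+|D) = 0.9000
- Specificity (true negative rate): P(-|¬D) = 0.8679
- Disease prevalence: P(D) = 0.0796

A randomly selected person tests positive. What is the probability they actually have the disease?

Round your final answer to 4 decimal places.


Let D = has disease, + = positive test

Given:
- P(D) = 0.0796 (prevalence)
- P(+|D) = 0.9000 (sensitivity)
- P(-|¬D) = 0.8679 (specificity)
- P(+|¬D) = 0.1321 (false positive rate = 1 - specificity)

Step 1: Find P(+)
P(+) = P(+|D)P(D) + P(+|¬D)P(¬D)
     = 0.9000 × 0.0796 + 0.1321 × 0.9204
     = 0.07164000 + 0.12158484
     = 0.19322484

Step 2: Apply Bayes' theorem for P(D|+)
P(D|+) = P(+|D)P(D) / P(+)
       = 0.07164000 / 0.19322484
       = 0.3708


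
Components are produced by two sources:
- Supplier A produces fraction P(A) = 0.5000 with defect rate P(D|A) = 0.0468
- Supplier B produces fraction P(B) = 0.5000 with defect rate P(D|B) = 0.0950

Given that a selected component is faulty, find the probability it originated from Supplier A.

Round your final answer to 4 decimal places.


Let A = from Supplier A, D = faulty

Given:
- P(A) = 0.5000, P(B) = 0.5000
- P(D|A) = 0.0468, P(D|B) = 0.0950

Step 1: Find P(D)
P(D) = P(D|A)P(A) + P(D|B)P(B)
     = 0.0468 × 0.5000 + 0.0950 × 0.5000
     = 0.02340000 + 0.04750000
     = 0.07090000

Step 2: Apply Bayes' theorem
P(A|D) = P(D|A)P(A) / P(D)
       = 0.02340000 / 0.07090000
       = 0.3300


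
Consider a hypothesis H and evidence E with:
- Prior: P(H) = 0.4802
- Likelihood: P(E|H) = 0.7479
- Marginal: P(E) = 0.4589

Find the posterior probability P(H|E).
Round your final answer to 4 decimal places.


Using Bayes' theorem:

P(H|E) = P(E|H) × P(H) / P(E)
       = 0.7479 × 0.4802 / 0.4589
       = 0.35914158 / 0.4589
       = 0.7826

The evidence strengthens our belief in H.
Prior: 0.4802 → Posterior: 0.7826


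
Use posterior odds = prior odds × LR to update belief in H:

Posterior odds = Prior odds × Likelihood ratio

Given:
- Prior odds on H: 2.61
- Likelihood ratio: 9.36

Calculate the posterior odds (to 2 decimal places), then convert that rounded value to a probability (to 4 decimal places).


Step 1: Calculate posterior odds
Posterior odds = Prior odds × LR
               = 2.61 × 9.36
               = 24.43

Step 2: Convert to probability
P(H|E) = Posterior odds / (1 + Posterior odds)
       = 24.43 / (1 + 24.43)
       = 24.43 / 25.43
       = 0.9607

The evidence increased P(H) from 0.7230 to 0.9607.


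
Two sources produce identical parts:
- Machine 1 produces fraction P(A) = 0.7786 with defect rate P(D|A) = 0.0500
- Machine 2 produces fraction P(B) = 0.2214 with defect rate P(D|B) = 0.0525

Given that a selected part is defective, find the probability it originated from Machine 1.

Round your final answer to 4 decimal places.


Let A = from Machine 1, D = defective

Given:
- P(A) = 0.7786, P(B) = 0.2214
- P(D|A) = 0.0500, P(D|B) = 0.0525

Step 1: Find P(D)
P(D) = P(D|A)P(A) + P(D|B)P(B)
     = 0.0500 × 0.7786 + 0.0525 × 0.2214
     = 0.03893000 + 0.01162350
     = 0.05055350

Step 2: Apply Bayes' theorem
P(A|D) = P(D|A)P(A) / P(D)
       = 0.03893000 / 0.05055350
       = 0.7701


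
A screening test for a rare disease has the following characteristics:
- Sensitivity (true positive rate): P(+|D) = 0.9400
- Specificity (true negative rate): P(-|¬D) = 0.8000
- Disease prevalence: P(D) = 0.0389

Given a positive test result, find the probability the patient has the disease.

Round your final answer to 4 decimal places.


Let D = has disease, + = positive test

Given:
- P(D) = 0.0389 (prevalence)
- P(+|D) = 0.9400 (sensitivity)
- P(-|¬D) = 0.8000 (specificity)
- P(+|¬D) = 0.2000 (false positive rate = 1 - specificity)

Step 1: Find P(+)
P(+) = P(+|D)P(D) + P(+|¬D)P(¬D)
     = 0.9400 × 0.0389 + 0.2000 × 0.9611
     = 0.03656600 + 0.19222000
     = 0.22878600

Step 2: Apply Bayes' theorem for P(D|+)
P(D|+) = P(+|D)P(D) / P(+)
       = 0.03656600 / 0.22878600
       = 0.1598


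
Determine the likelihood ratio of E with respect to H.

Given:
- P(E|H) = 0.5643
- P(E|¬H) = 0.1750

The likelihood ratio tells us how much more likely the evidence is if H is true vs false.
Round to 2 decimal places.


Likelihood Ratio (LR) = P(E|H) / P(E|¬H)

LR = 0.5643 / 0.1750
   = 3.22

The evidence is 3.22 times more likely if H is true than if H is false.
Because LR exceeds 1, E is evidence for H.


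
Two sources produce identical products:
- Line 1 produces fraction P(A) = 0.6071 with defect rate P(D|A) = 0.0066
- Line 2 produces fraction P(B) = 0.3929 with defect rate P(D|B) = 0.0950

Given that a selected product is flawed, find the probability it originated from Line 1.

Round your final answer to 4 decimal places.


Let A = from Line 1, D = flawed

Given:
- P(A) = 0.6071, P(B) = 0.3929
- P(D|A) = 0.0066, P(D|B) = 0.0950

Step 1: Find P(D)
P(D) = P(D|A)P(A) + P(D|B)P(B)
     = 0.0066 × 0.6071 + 0.0950 × 0.3929
     = 0.00400686 + 0.03732550
     = 0.04133236

Step 2: Apply Bayes' theorem
P(A|D) = P(D|A)P(A) / P(D)
       = 0.00400686 / 0.04133236
       = 0.0969


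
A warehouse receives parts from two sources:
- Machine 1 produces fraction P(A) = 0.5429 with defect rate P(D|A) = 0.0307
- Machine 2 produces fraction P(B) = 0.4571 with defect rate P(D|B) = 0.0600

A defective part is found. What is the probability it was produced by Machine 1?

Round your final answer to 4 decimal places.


Let A = from Machine 1, D = defective

Given:
- P(A) = 0.5429, P(B) = 0.4571
- P(D|A) = 0.0307, P(D|B) = 0.0600

Step 1: Find P(D)
P(D) = P(D|A)P(A) + P(D|B)P(B)
     = 0.0307 × 0.5429 + 0.0600 × 0.4571
     = 0.01666703 + 0.02742600
     = 0.04409303

Step 2: Apply Bayes' theorem
P(A|D) = P(D|A)P(A) / P(D)
       = 0.01666703 / 0.04409303
       = 0.3780


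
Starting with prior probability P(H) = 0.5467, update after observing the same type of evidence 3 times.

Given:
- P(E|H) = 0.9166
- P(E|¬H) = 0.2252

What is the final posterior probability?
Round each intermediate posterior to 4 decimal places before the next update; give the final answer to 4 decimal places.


Sequential Bayesian updating:

Initial prior: P(H) = 0.5467

Update 1:
  P(E) = 0.9166 × 0.5467 + 0.2252 × 0.4533 = 0.50110522 + 0.10208316 = 0.60318838
  P(H|E) = 0.50110522 / 0.60318838 = 0.8308

Update 2:
  P(E) = 0.9166 × 0.8308 + 0.2252 × 0.1692 = 0.76151128 + 0.03810384 = 0.79961512
  P(H|E) = 0.76151128 / 0.79961512 = 0.9523

Update 3:
  P(E) = 0.9166 × 0.9523 + 0.2252 × 0.0477 = 0.87287818 + 0.01074204 = 0.88362022
  P(H|E) = 0.87287818 / 0.88362022 = 0.9878

Final posterior: 0.9878


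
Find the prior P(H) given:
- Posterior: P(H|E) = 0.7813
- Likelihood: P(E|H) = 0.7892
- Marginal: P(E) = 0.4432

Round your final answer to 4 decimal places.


From Bayes' theorem: P(H|E) = P(E|H) × P(H) / P(E)

Rearranging for P(H):
P(H) = P(H|E) × P(E) / P(E|H)
     = 0.7813 × 0.4432 / 0.7892
     = 0.34627216 / 0.7892
     = 0.4388


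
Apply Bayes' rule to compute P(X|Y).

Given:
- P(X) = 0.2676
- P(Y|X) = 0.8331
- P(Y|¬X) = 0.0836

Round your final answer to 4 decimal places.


Bayes' theorem: P(X|Y) = P(Y|X) × P(X) / P(Y)

Step 1: Calculate P(Y) using law of total probability
P(Y) = P(Y|X)P(X) + P(Y|¬X)P(¬X)
     = 0.8331 × 0.2676 + 0.0836 × 0.7324
     = 0.22293756 + 0.06122864
     = 0.28416620

Step 2: Apply Bayes' theorem
P(X|Y) = P(Y|X) × P(X) / P(Y)
       = 0.22293756 / 0.28416620
       = 0.7845


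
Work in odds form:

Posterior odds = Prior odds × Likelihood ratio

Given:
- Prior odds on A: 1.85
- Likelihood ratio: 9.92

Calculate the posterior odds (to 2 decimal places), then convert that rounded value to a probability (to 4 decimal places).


Step 1: Calculate posterior odds
Posterior odds = Prior odds × LR
               = 1.85 × 9.92
               = 18.35

Step 2: Convert to probability
P(A|E) = Posterior odds / (1 + Posterior odds)
       = 18.35 / (1 + 18.35)
       = 18.35 / 19.35
       = 0.9483

The evidence increased P(A) from 0.6491 to 0.9483.


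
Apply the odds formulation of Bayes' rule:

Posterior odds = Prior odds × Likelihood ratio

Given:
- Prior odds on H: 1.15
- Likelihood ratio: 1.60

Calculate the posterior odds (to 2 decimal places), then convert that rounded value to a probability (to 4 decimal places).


Step 1: Calculate posterior odds
Posterior odds = Prior odds × LR
               = 1.15 × 1.60
               = 1.84

Step 2: Convert to probability
P(H|E) = Posterior odds / (1 + Posterior odds)
       = 1.84 / (1 + 1.84)
       = 1.84 / 2.84
       = 0.6479

The evidence increased P(H) from 0.5349 to 0.6479.


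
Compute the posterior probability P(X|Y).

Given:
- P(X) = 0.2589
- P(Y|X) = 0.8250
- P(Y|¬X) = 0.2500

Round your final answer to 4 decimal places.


Bayes' theorem: P(X|Y) = P(Y|X) × P(X) / P(Y)

Step 1: Calculate P(Y) using law of total probability
P(Y) = P(Y|X)P(X) + P(Y|¬X)P(¬X)
     = 0.8250 × 0.2589 + 0.2500 × 0.7411
     = 0.21359250 + 0.18527500
     = 0.39886750

Step 2: Apply Bayes' theorem
P(X|Y) = P(Y|X) × P(X) / P(Y)
       = 0.21359250 / 0.39886750
       = 0.5355


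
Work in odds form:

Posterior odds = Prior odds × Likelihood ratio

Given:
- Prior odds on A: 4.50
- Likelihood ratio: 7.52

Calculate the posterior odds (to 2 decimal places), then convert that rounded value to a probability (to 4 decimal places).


Step 1: Calculate posterior odds
Posterior odds = Prior odds × LR
               = 4.50 × 7.52
               = 33.84

Step 2: Convert to probability
P(A|E) = Posterior odds / (1 + Posterior odds)
       = 33.84 / (1 + 33.84)
       = 33.84 / 34.84
       = 0.9713

The evidence increased P(A) from 0.8182 to 0.9713.


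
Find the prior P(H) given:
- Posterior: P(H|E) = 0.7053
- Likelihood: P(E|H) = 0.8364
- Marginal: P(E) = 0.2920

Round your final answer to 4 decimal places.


From Bayes' theorem: P(H|E) = P(E|H) × P(H) / P(E)

Rearranging for P(H):
P(H) = P(H|E) × P(E) / P(E|H)
     = 0.7053 × 0.2920 / 0.8364
     = 0.20594760 / 0.8364
     = 0.2462


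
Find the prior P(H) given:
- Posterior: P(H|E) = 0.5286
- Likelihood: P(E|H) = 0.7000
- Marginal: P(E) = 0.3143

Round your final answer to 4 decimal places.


From Bayes' theorem: P(H|E) = P(E|H) × P(H) / P(E)

Rearranging for P(H):
P(H) = P(H|E) × P(E) / P(E|H)
     = 0.5286 × 0.3143 / 0.7000
     = 0.16613898 / 0.7000
     = 0.2373


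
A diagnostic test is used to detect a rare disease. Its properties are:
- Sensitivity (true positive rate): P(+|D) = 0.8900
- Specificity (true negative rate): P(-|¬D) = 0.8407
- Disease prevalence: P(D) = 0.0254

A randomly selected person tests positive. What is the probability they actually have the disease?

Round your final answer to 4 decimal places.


Let D = has disease, + = positive test

Given:
- P(D) = 0.0254 (prevalence)
- P(+|D) = 0.8900 (sensitivity)
- P(-|¬D) = 0.8407 (specificity)
- P(+|¬D) = 0.1593 (false positive rate = 1 - specificity)

Step 1: Find P(+)
P(+) = P(+|D)P(D) + P(+|¬D)P(¬D)
     = 0.8900 × 0.0254 + 0.1593 × 0.9746
     = 0.02260600 + 0.15525378
     = 0.17785978

Step 2: Apply Bayes' theorem for P(D|+)
P(D|+) = P(+|D)P(D) / P(+)
       = 0.02260600 / 0.17785978
       = 0.1271


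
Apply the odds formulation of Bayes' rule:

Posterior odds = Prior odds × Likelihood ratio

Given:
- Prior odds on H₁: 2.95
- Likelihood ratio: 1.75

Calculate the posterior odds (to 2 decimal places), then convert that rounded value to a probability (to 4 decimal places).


Step 1: Calculate posterior odds
Posterior odds = Prior odds × LR
               = 2.95 × 1.75
               = 5.16

Step 2: Convert to probability
P(H₁|E) = Posterior odds / (1 + Posterior odds)
       = 5.16 / (1 + 5.16)
       = 5.16 / 6.16
       = 0.8377

The evidence increased P(H₁) from 0.7468 to 0.8377.


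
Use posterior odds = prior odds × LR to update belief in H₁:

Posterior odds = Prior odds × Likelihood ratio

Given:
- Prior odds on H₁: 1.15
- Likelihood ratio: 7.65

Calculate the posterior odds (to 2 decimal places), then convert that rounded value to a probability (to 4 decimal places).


Step 1: Calculate posterior odds
Posterior odds = Prior odds × LR
               = 1.15 × 7.65
               = 8.80

Step 2: Convert to probability
P(H₁|E) = Posterior odds / (1 + Posterior odds)
       = 8.80 / (1 + 8.80)
       = 8.80 / 9.80
       = 0.8980

The evidence increased P(H₁) from 0.5349 to 0.8980.


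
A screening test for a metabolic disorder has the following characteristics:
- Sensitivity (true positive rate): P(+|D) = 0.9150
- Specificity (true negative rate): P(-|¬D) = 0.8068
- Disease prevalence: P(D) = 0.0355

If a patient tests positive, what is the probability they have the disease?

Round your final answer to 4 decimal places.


Let D = has disease, + = positive test

Given:
- P(D) = 0.0355 (prevalence)
- P(+|D) = 0.9150 (sensitivity)
- P(-|¬D) = 0.8068 (specificity)
- P(+|¬D) = 0.1932 (false positive rate = 1 - specificity)

Step 1: Find P(+)
P(+) = P(+|D)P(D) + P(+|¬D)P(¬D)
     = 0.9150 × 0.0355 + 0.1932 × 0.9645
     = 0.03248250 + 0.18634140
     = 0.21882390

Step 2: Apply Bayes' theorem for P(D|+)
P(D|+) = P(+|D)P(D) / P(+)
       = 0.03248250 / 0.21882390
       = 0.1484


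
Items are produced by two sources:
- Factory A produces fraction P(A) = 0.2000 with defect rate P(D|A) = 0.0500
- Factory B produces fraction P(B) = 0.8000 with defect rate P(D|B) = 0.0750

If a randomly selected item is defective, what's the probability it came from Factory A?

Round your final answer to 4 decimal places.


Let A = from Factory A, D = defective

Given:
- P(A) = 0.2000, P(B) = 0.8000
- P(D|A) = 0.0500, P(D|B) = 0.0750

Step 1: Find P(D)
P(D) = P(D|A)P(A) + P(D|B)P(B)
     = 0.0500 × 0.2000 + 0.0750 × 0.8000
     = 0.01000000 + 0.06000000
     = 0.07000000

Step 2: Apply Bayes' theorem
P(A|D) = P(D|A)P(A) / P(D)
       = 0.01000000 / 0.07000000
       = 0.1429


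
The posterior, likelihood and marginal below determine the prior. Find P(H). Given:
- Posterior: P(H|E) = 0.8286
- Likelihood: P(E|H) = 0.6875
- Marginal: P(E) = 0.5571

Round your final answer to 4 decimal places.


From Bayes' theorem: P(H|E) = P(E|H) × P(H) / P(E)

Rearranging for P(H):
P(H) = P(H|E) × P(E) / P(E|H)
     = 0.8286 × 0.5571 / 0.6875
     = 0.46161306 / 0.6875
     = 0.6714


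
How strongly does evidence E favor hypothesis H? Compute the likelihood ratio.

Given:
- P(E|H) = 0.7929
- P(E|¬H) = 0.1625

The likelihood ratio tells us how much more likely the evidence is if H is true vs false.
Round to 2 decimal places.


Likelihood Ratio (LR) = P(E|H) / P(E|¬H)

LR = 0.7929 / 0.1625
   = 4.88

The evidence is 4.88 times more likely if H is true than if H is false.
LR > 1, so observing E raises the odds in favor of H.


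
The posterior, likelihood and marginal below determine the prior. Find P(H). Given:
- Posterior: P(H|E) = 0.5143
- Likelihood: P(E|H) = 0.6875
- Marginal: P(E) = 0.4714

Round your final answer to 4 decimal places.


From Bayes' theorem: P(H|E) = P(E|H) × P(H) / P(E)

Rearranging for P(H):
P(H) = P(H|E) × P(E) / P(E|H)
     = 0.5143 × 0.4714 / 0.6875
     = 0.24244102 / 0.6875
     = 0.3526


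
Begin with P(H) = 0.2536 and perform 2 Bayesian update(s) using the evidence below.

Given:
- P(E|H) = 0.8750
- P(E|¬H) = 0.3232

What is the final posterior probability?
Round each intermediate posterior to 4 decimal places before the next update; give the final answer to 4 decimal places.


Sequential Bayesian updating:

Initial prior: P(H) = 0.2536

Update 1:
  P(E) = 0.8750 × 0.2536 + 0.3232 × 0.7464 = 0.22190000 + 0.24123648 = 0.46313648
  P(H|E) = 0.22190000 / 0.46313648 = 0.4791

Update 2:
  P(E) = 0.8750 × 0.4791 + 0.3232 × 0.5209 = 0.41921250 + 0.16835488 = 0.58756738
  P(H|E) = 0.41921250 / 0.58756738 = 0.7135

Final posterior: 0.7135


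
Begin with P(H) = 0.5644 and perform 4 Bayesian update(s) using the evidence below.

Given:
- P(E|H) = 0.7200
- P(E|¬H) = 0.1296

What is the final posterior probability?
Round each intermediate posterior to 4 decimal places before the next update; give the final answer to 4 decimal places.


Sequential Bayesian updating:

Initial prior: P(H) = 0.5644

Update 1:
  P(E) = 0.7200 × 0.5644 + 0.1296 × 0.4356 = 0.40636800 + 0.05645376 = 0.46282176
  P(H|E) = 0.40636800 / 0.46282176 = 0.8780

Update 2:
  P(E) = 0.7200 × 0.8780 + 0.1296 × 0.1220 = 0.63216000 + 0.01581120 = 0.64797120
  P(H|E) = 0.63216000 / 0.64797120 = 0.9756

Update 3:
  P(E) = 0.7200 × 0.9756 + 0.1296 × 0.0244 = 0.70243200 + 0.00316224 = 0.70559424
  P(H|E) = 0.70243200 / 0.70559424 = 0.9955

Update 4:
  P(E) = 0.7200 × 0.9955 + 0.1296 × 0.0045 = 0.71676000 + 0.00058320 = 0.71734320
  P(H|E) = 0.71676000 / 0.71734320 = 0.9992

Final posterior: 0.9992


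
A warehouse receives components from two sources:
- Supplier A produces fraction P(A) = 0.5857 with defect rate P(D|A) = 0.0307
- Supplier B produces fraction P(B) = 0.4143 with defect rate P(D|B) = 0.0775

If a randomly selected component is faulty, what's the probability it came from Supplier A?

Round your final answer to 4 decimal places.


Let A = from Supplier A, D = faulty

Given:
- P(A) = 0.5857, P(B) = 0.4143
- P(D|A) = 0.0307, P(D|B) = 0.0775

Step 1: Find P(D)
P(D) = P(D|A)P(A) + P(D|B)P(B)
     = 0.0307 × 0.5857 + 0.0775 × 0.4143
     = 0.01798099 + 0.03210825
     = 0.05008924

Step 2: Apply Bayes' theorem
P(A|D) = P(D|A)P(A) / P(D)
       = 0.01798099 / 0.05008924
       = 0.3590


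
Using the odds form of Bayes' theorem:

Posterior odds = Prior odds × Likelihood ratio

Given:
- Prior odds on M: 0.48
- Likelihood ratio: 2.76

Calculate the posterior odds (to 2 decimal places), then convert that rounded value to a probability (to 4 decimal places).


Step 1: Calculate posterior odds
Posterior odds = Prior odds × LR
               = 0.48 × 2.76
               = 1.32

Step 2: Convert to probability
P(M|E) = Posterior odds / (1 + Posterior odds)
       = 1.32 / (1 + 1.32)
       = 1.32 / 2.32
       = 0.5690

The evidence increased P(M) from 0.3243 to 0.5690.


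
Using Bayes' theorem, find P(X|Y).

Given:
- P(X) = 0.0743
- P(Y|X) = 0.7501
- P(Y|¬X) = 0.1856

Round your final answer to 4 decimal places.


Bayes' theorem: P(X|Y) = P(Y|X) × P(X) / P(Y)

Step 1: Calculate P(Y) using law of total probability
P(Y) = P(Y|X)P(X) + P(Y|¬X)P(¬X)
     = 0.7501 × 0.0743 + 0.1856 × 0.9257
     = 0.05573243 + 0.17180992
     = 0.22754235

Step 2: Apply Bayes' theorem
P(X|Y) = P(Y|X) × P(X) / P(Y)
       = 0.05573243 / 0.22754235
       = 0.2449


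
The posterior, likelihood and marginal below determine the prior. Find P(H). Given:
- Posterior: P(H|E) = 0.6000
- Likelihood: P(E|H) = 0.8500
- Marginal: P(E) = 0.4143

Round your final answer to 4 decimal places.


From Bayes' theorem: P(H|E) = P(E|H) × P(H) / P(E)

Rearranging for P(H):
P(H) = P(H|E) × P(E) / P(E|H)
     = 0.6000 × 0.4143 / 0.8500
     = 0.24858000 / 0.8500
     = 0.2924


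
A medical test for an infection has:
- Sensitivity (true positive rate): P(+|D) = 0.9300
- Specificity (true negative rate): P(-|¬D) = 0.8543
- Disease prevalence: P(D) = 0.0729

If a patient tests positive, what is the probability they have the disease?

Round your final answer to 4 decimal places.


Let D = has disease, + = positive test

Given:
- P(D) = 0.0729 (prevalence)
- P(+|D) = 0.9300 (sensitivity)
- P(-|¬D) = 0.8543 (specificity)
- P(+|¬D) = 0.1457 (false positive rate = 1 - specificity)

Step 1: Find P(+)
P(+) = P(+|D)P(D) + P(+|¬D)P(¬D)
     = 0.9300 × 0.0729 + 0.1457 × 0.9271
     = 0.06779700 + 0.13507847
     = 0.20287547

Step 2: Apply Bayes' theorem for P(D|+)
P(D|+) = P(+|D)P(D) / P(+)
       = 0.06779700 / 0.20287547
       = 0.3342


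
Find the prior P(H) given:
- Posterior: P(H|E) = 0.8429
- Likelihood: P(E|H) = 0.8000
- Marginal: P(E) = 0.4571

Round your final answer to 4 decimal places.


From Bayes' theorem: P(H|E) = P(E|H) × P(H) / P(E)

Rearranging for P(H):
P(H) = P(H|E) × P(E) / P(E|H)
     = 0.8429 × 0.4571 / 0.8000
     = 0.38528959 / 0.8000
     = 0.4816


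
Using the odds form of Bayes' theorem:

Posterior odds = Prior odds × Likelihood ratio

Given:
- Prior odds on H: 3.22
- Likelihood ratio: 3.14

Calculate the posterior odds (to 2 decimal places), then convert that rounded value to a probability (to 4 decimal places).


Step 1: Calculate posterior odds
Posterior odds = Prior odds × LR
               = 3.22 × 3.14
               = 10.11

Step 2: Convert to probability
P(H|E) = Posterior odds / (1 + Posterior odds)
       = 10.11 / (1 + 10.11)
       = 10.11 / 11.11
       = 0.9100

The evidence increased P(H) from 0.7630 to 0.9100.


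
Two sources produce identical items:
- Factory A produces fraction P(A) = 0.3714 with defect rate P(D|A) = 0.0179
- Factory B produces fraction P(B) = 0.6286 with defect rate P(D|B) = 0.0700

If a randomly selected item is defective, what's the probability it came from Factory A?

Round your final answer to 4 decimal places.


Let A = from Factory A, D = defective

Given:
- P(A) = 0.3714, P(B) = 0.6286
- P(D|A) = 0.0179, P(D|B) = 0.0700

Step 1: Find P(D)
P(D) = P(D|A)P(A) + P(D|B)P(B)
     = 0.0179 × 0.3714 + 0.0700 × 0.6286
     = 0.00664806 + 0.04400200
     = 0.05065006

Step 2: Apply Bayes' theorem
P(A|D) = P(D|A)P(A) / P(D)
       = 0.00664806 / 0.05065006
       = 0.1313


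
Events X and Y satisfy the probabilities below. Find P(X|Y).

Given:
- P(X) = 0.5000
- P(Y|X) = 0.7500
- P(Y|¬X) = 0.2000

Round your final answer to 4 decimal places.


Bayes' theorem: P(X|Y) = P(Y|X) × P(X) / P(Y)

Step 1: Calculate P(Y) using law of total probability
P(Y) = P(Y|X)P(X) + P(Y|¬X)P(¬X)
     = 0.7500 × 0.5000 + 0.2000 × 0.5000
     = 0.37500000 + 0.10000000
     = 0.47500000

Step 2: Apply Bayes' theorem
P(X|Y) = P(Y|X) × P(X) / P(Y)
       = 0.37500000 / 0.47500000
       = 0.7895


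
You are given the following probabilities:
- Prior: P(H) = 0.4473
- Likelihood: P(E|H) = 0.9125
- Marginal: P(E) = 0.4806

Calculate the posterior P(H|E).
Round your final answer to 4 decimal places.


Using Bayes' theorem:

P(H|E) = P(E|H) × P(H) / P(E)
       = 0.9125 × 0.4473 / 0.4806
       = 0.40816125 / 0.4806
       = 0.8493

The evidence strengthens our belief in H.
Prior: 0.4473 → Posterior: 0.8493


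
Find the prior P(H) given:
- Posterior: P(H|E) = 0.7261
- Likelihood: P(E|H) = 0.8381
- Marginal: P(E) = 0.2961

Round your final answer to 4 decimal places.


From Bayes' theorem: P(H|E) = P(E|H) × P(H) / P(E)

Rearranging for P(H):
P(H) = P(H|E) × P(E) / P(E|H)
     = 0.7261 × 0.2961 / 0.8381
     = 0.21499821 / 0.8381
     = 0.2565


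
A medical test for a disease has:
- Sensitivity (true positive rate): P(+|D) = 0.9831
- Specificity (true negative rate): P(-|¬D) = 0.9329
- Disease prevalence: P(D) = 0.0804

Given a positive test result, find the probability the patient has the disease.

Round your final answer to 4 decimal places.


Let D = has disease, + = positive test

Given:
- P(D) = 0.0804 (prevalence)
- P(+|D) = 0.9831 (sensitivity)
- P(-|¬D) = 0.9329 (specificity)
- P(+|¬D) = 0.0671 (false positive rate = 1 - specificity)

Step 1: Find P(+)
P(+) = P(+|D)P(D) + P(+|¬D)P(¬D)
     = 0.9831 × 0.0804 + 0.0671 × 0.9196
     = 0.07904124 + 0.06170516
     = 0.14074640

Step 2: Apply Bayes' theorem for P(D|+)
P(D|+) = P(+|D)P(D) / P(+)
       = 0.07904124 / 0.14074640
       = 0.5616


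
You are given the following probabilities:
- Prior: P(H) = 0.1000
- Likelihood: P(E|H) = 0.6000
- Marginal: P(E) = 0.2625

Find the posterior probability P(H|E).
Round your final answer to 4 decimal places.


Using Bayes' theorem:

P(H|E) = P(E|H) × P(H) / P(E)
       = 0.6000 × 0.1000 / 0.2625
       = 0.06000000 / 0.2625
       = 0.2286

The evidence strengthens our belief in H.
Prior: 0.1000 → Posterior: 0.2286


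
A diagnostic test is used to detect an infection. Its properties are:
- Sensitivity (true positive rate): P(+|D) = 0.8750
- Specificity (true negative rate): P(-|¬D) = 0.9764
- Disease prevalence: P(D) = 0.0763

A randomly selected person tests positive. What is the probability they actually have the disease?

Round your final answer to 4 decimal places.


Let D = has disease, + = positive test

Given:
- P(D) = 0.0763 (prevalence)
- P(+|D) = 0.8750 (sensitivity)
- P(-|¬D) = 0.9764 (specificity)
- P(+|¬D) = 0.0236 (false positive rate = 1 - specificity)

Step 1: Find P(+)
P(+) = P(+|D)P(D) + P(+|¬D)P(¬D)
     = 0.8750 × 0.0763 + 0.0236 × 0.9237
     = 0.06676250 + 0.02179932
     = 0.08856182

Step 2: Apply Bayes' theorem for P(D|+)
P(D|+) = P(+|D)P(D) / P(+)
       = 0.06676250 / 0.08856182
       = 0.7539


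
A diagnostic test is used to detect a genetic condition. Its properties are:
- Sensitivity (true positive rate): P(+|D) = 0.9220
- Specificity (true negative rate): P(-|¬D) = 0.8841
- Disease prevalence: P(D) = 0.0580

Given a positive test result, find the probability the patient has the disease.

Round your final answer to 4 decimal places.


Let D = has disease, + = positive test

Given:
- P(D) = 0.0580 (prevalence)
- P(+|D) = 0.9220 (sensitivity)
- P(-|¬D) = 0.8841 (specificity)
- P(+|¬D) = 0.1159 (false positive rate = 1 - specificity)

Step 1: Find P(+)
P(+) = P(+|D)P(D) + P(+|¬D)P(¬D)
     = 0.9220 × 0.0580 + 0.1159 × 0.9420
     = 0.05347600 + 0.10917780
     = 0.16265380

Step 2: Apply Bayes' theorem for P(D|+)
P(D|+) = P(+|D)P(D) / P(+)
       = 0.05347600 / 0.16265380
       = 0.3288


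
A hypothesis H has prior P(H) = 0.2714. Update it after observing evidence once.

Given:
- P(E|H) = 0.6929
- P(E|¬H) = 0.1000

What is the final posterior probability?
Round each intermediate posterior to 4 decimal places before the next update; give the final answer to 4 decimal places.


Sequential Bayesian updating:

Initial prior: P(H) = 0.2714

Update 1:
  P(E) = 0.6929 × 0.2714 + 0.1000 × 0.7286 = 0.18805306 + 0.07286000 = 0.26091306
  P(H|E) = 0.18805306 / 0.26091306 = 0.7207

Final posterior: 0.7207


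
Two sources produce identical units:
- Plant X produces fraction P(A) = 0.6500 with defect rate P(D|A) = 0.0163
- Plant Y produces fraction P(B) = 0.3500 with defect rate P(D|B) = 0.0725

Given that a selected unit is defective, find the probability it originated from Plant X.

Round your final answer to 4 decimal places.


Let A = from Plant X, D = defective

Given:
- P(A) = 0.6500, P(B) = 0.3500
- P(D|A) = 0.0163, P(D|B) = 0.0725

Step 1: Find P(D)
P(D) = P(D|A)P(A) + P(D|B)P(B)
     = 0.0163 × 0.6500 + 0.0725 × 0.3500
     = 0.01059500 + 0.02537500
     = 0.03597000

Step 2: Apply Bayes' theorem
P(A|D) = P(D|A)P(A) / P(D)
       = 0.01059500 / 0.03597000
       = 0.2946


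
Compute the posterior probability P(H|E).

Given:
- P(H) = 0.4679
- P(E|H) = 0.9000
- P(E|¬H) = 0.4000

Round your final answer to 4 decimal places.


Bayes' theorem: P(H|E) = P(E|H) × P(H) / P(E)

Step 1: Calculate P(E) using law of total probability
P(E) = P(E|H)P(H) + P(E|¬H)P(¬H)
     = 0.9000 × 0.4679 + 0.4000 × 0.5321
     = 0.42111000 + 0.21284000
     = 0.63395000

Step 2: Apply Bayes' theorem
P(H|E) = P(E|H) × P(H) / P(E)
       = 0.42111000 / 0.63395000
       = 0.6643


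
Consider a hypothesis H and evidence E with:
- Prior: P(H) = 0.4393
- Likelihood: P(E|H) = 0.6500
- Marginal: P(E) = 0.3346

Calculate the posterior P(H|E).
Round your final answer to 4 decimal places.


Using Bayes' theorem:

P(H|E) = P(E|H) × P(H) / P(E)
       = 0.6500 × 0.4393 / 0.3346
       = 0.28554500 / 0.3346
       = 0.8534

The evidence strengthens our belief in H.
Prior: 0.4393 → Posterior: 0.8534


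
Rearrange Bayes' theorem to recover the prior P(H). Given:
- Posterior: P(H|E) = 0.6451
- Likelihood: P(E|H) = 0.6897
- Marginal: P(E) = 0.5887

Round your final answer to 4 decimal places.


From Bayes' theorem: P(H|E) = P(E|H) × P(H) / P(E)

Rearranging for P(H):
P(H) = P(H|E) × P(E) / P(E|H)
     = 0.6451 × 0.5887 / 0.6897
     = 0.37977037 / 0.6897
     = 0.5506


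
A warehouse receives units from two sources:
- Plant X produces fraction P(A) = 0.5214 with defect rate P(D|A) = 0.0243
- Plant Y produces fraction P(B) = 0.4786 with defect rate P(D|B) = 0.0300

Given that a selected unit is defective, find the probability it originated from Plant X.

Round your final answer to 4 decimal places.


Let A = from Plant X, D = defective

Given:
- P(A) = 0.5214, P(B) = 0.4786
- P(D|A) = 0.0243, P(D|B) = 0.0300

Step 1: Find P(D)
P(D) = P(D|A)P(A) + P(D|B)P(B)
     = 0.0243 × 0.5214 + 0.0300 × 0.4786
     = 0.01267002 + 0.01435800
     = 0.02702802

Step 2: Apply Bayes' theorem
P(A|D) = P(D|A)P(A) / P(D)
       = 0.01267002 / 0.02702802
       = 0.4688


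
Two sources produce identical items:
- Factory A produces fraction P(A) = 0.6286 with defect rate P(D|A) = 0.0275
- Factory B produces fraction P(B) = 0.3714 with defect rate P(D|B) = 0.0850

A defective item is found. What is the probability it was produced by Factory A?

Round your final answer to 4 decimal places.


Let A = from Factory A, D = defective

Given:
- P(A) = 0.6286, P(B) = 0.3714
- P(D|A) = 0.0275, P(D|B) = 0.0850

Step 1: Find P(D)
P(D) = P(D|A)P(A) + P(D|B)P(B)
     = 0.0275 × 0.6286 + 0.0850 × 0.3714
     = 0.01728650 + 0.03156900
     = 0.04885550

Step 2: Apply Bayes' theorem
P(A|D) = P(D|A)P(A) / P(D)
       = 0.01728650 / 0.04885550
       = 0.3538


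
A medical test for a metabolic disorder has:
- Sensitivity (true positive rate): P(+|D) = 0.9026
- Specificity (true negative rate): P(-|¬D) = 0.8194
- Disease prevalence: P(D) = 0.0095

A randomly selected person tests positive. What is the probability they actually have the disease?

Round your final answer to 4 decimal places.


Let D = has disease, + = positive test

Given:
- P(D) = 0.0095 (prevalence)
- P(+|D) = 0.9026 (sensitivity)
- P(-|¬D) = 0.8194 (specificity)
- P(+|¬D) = 0.1806 (false positive rate = 1 - specificity)

Step 1: Find P(+)
P(+) = P(+|D)P(D) + P(+|¬D)P(¬D)
     = 0.9026 × 0.0095 + 0.1806 × 0.9905
     = 0.00857470 + 0.17888430
     = 0.18745900

Step 2: Apply Bayes' theorem for P(D|+)
P(D|+) = P(+|D)P(D) / P(+)
       = 0.00857470 / 0.18745900
       = 0.0457


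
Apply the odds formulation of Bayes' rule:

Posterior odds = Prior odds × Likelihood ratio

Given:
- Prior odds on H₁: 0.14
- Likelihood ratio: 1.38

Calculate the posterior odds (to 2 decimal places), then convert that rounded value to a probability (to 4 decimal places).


Step 1: Calculate posterior odds
Posterior odds = Prior odds × LR
               = 0.14 × 1.38
               = 0.19

Step 2: Convert to probability
P(H₁|E) = Posterior odds / (1 + Posterior odds)
       = 0.19 / (1 + 0.19)
       = 0.19 / 1.19
       = 0.1597

The evidence increased P(H₁) from 0.1228 to 0.1597.


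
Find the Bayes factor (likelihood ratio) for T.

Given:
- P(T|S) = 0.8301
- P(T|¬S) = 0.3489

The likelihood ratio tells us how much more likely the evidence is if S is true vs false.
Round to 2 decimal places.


Likelihood Ratio (LR) = P(T|S) / P(T|¬S)

LR = 0.8301 / 0.3489
   = 2.38

The evidence is 2.38 times more likely if S is true than if S is false.
Because LR exceeds 1, T is evidence for S.


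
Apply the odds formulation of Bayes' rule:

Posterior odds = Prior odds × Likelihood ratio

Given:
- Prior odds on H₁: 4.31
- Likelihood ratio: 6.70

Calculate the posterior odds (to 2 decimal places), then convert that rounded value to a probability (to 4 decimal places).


Step 1: Calculate posterior odds
Posterior odds = Prior odds × LR
               = 4.31 × 6.70
               = 28.88

Step 2: Convert to probability
P(H₁|E) = Posterior odds / (1 + Posterior odds)
       = 28.88 / (1 + 28.88)
       = 28.88 / 29.88
       = 0.9665

The evidence increased P(H₁) from 0.8117 to 0.9665.


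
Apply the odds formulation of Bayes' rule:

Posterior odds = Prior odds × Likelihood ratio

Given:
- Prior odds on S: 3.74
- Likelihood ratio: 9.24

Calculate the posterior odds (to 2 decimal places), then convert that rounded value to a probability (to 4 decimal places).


Step 1: Calculate posterior odds
Posterior odds = Prior odds × LR
               = 3.74 × 9.24
               = 34.56

Step 2: Convert to probability
P(S|E) = Posterior odds / (1 + Posterior odds)
       = 34.56 / (1 + 34.56)
       = 34.56 / 35.56
       = 0.9719

The evidence increased P(S) from 0.7890 to 0.9719.


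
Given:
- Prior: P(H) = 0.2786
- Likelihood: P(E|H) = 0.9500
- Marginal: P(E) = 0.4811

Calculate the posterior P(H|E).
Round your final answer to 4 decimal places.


Using Bayes' theorem:

P(H|E) = P(E|H) × P(H) / P(E)
       = 0.9500 × 0.2786 / 0.4811
       = 0.26467000 / 0.4811
       = 0.5501

The evidence strengthens our belief in H.
Prior: 0.2786 → Posterior: 0.5501


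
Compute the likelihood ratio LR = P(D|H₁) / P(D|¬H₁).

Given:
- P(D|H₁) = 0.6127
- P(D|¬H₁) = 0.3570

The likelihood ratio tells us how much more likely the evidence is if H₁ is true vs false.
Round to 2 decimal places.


Likelihood Ratio (LR) = P(D|H₁) / P(D|¬H₁)

LR = 0.6127 / 0.3570
   = 1.72

The evidence is 1.72 times more likely if H₁ is true than if H₁ is false.
Because LR exceeds 1, D is evidence for H₁.


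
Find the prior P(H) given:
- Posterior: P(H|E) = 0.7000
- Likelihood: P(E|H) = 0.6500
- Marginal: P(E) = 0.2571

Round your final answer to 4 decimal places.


From Bayes' theorem: P(H|E) = P(E|H) × P(H) / P(E)

Rearranging for P(H):
P(H) = P(H|E) × P(E) / P(E|H)
     = 0.7000 × 0.2571 / 0.6500
     = 0.17997000 / 0.6500
     = 0.2769


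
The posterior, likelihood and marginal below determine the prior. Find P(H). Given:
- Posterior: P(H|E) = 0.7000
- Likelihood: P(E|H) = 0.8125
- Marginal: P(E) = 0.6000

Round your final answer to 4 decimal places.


From Bayes' theorem: P(H|E) = P(E|H) × P(H) / P(E)

Rearranging for P(H):
P(H) = P(H|E) × P(E) / P(E|H)
     = 0.7000 × 0.6000 / 0.8125
     = 0.42000000 / 0.8125
     = 0.5169


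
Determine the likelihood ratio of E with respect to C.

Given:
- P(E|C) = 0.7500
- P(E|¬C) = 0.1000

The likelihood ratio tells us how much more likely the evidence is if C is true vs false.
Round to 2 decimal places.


Likelihood Ratio (LR) = P(E|C) / P(E|¬C)

LR = 0.7500 / 0.1000
   = 7.50

The evidence is 7.50 times more likely if C is true than if C is false.
Since LR > 1, the evidence supports C over ¬C.


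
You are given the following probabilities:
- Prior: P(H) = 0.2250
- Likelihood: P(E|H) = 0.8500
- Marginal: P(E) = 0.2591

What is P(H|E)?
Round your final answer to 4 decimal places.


Using Bayes' theorem:

P(H|E) = P(E|H) × P(H) / P(E)
       = 0.8500 × 0.2250 / 0.2591
       = 0.19125000 / 0.2591
       = 0.7381

The evidence strengthens our belief in H.
Prior: 0.2250 → Posterior: 0.7381
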